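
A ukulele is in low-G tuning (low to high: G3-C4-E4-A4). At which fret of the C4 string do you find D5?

14

D5 is 14 semitones above the open C4 (C–C#–D–D#–…–C–C#–D), so it sits at fret 14.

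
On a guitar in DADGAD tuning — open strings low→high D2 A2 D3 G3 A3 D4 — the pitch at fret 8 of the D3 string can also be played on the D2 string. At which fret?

D3 at fret 8 is D3 + 8 semitones = A#3.
The open D2 string is 12 semitones below the open D3, so the same pitch on the D2 string lies at fret 8 + 12 = 20.

20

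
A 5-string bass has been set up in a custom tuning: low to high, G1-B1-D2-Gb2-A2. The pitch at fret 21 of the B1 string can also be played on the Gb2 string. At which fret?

B1 at fret 21 is B1 + 21 semitones = Ab3.
The open Gb2 string is 7 semitones above the open B1, so the same pitch on the Gb2 string lies at fret 21 − 7 = 14.

14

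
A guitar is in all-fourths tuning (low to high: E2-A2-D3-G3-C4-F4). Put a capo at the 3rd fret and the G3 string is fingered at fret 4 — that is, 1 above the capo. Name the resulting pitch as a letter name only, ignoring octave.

The capo raises the open G3 by 3 semitones to A#3; fretting 1 more gives G3 + 3 + 1 = G3 + 4 semitones, landing on B.

B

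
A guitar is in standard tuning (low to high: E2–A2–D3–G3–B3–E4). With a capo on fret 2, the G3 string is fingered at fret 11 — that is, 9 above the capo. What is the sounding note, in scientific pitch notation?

The capo raises the open G3 by 2 semitones to A3; fretting 9 more gives G3 + 2 + 9 = G3 + 11 semitones = F♯4.
(Also written G♭.)

F♯4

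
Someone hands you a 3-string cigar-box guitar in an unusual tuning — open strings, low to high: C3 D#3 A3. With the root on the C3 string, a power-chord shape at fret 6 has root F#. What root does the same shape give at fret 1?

Moving from fret 6 to fret 1 shifts the root by -5 semitones.
F# down 5 semitones is C#.

C#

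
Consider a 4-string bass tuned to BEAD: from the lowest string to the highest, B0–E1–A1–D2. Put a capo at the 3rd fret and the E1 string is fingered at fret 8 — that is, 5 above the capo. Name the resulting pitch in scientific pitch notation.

C2

The capo raises the open E1 by 3 semitones to G1; fretting 5 more gives E1 + 3 + 5 = E1 + 8 semitones = C2.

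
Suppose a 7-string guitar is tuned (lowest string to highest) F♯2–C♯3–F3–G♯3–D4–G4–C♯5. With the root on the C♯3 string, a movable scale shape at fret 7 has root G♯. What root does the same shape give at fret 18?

Moving from fret 7 to fret 18 shifts the root by 11 semitones.
G♯ up 11 semitones is G.

G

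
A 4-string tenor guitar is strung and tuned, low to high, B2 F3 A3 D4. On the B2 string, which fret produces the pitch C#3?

C#3 is 2 semitones above the open B2 (B–C–C#), so it sits at fret 2.

2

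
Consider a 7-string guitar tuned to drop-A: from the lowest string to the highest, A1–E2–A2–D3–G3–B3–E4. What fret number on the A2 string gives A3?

A3 is 12 semitones above the open A2 (A–A#–B–C–…–G–G#–A), so it sits at fret 12.

12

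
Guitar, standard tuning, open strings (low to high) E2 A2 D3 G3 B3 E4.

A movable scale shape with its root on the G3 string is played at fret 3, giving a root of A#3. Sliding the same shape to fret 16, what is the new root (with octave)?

B4

Moving from fret 3 to fret 16 shifts the root by 13 semitones.
A#3 up 13 semitones is B4.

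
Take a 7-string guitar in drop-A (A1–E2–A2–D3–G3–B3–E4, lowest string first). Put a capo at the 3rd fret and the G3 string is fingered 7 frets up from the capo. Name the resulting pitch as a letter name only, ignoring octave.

The capo raises the open G3 by 3 semitones to A#3; fretting 7 more gives G3 + 3 + 7 = G3 + 10 semitones, landing on F.

F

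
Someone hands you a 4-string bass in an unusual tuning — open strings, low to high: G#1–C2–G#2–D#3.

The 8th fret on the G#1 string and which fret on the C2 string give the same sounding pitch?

Fret 8 on G#1 is MIDI 32 + 8 = 40 (E2). On the C2 string (open MIDI 36), that pitch is 40 − 36 = fret 4.

4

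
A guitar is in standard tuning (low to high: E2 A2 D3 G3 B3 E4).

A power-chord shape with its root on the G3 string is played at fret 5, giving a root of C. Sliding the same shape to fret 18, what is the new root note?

C#

Moving from fret 5 to fret 18 shifts the root by 13 semitones.
C up 13 semitones is C#.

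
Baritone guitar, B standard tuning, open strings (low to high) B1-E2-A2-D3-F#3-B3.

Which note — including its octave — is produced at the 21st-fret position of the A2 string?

The open A2 string plus 21 semitones: A–A#–B–C–…–E–F–F#.
The walk passes from B into C 2 times, so the octave number goes from 2 to 4.

F#4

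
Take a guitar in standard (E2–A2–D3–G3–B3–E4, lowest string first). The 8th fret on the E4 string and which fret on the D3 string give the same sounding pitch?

E4 at fret 8 is E4 + 8 semitones = C5.
The open D3 string is 14 semitones below the open E4, so the same pitch on the D3 string lies at fret 8 + 14 = 22.

22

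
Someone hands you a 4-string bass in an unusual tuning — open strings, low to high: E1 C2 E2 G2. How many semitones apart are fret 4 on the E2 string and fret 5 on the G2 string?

4 semitones

E2 at fret 4 → G#2 (MIDI 44); G2 at fret 5 → C3 (MIDI 48).
44 − 48 = -4, so the two pitches are 4 semitones apart, with C3 the higher.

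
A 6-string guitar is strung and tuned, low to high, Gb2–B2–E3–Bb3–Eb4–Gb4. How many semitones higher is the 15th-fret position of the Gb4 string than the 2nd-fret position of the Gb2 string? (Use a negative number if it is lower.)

37 semitones

Gb4 at fret 15 → A5 (MIDI 81); Gb2 at fret 2 → Ab2 (MIDI 44).
81 − 44 = 37, so the two pitches are 37 semitones apart.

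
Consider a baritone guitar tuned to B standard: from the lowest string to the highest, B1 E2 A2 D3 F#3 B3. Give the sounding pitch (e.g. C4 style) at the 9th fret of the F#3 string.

D#4

Each fret is one semitone, so F#3 + 9 = D#4.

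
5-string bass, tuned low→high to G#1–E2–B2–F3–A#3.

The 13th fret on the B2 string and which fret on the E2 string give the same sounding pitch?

20

Fret 13 on B2 is MIDI 47 + 13 = 60 (C4). On the E2 string (open MIDI 40), that pitch is 60 − 40 = fret 20.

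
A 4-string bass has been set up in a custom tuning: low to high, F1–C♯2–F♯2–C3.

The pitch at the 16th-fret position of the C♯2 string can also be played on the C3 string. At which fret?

C♯2 at fret 16 is C♯2 + 16 semitones = F3.
The open C3 string is 11 semitones above the open C♯2, so the same pitch on the C3 string lies at fret 16 − 11 = 5.

5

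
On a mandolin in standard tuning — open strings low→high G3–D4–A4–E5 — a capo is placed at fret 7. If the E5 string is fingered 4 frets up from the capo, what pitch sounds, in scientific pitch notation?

The capo raises the open E5 by 7 semitones to B5; fretting 4 more gives E5 + 7 + 4 = E5 + 11 semitones = D#6.

D#6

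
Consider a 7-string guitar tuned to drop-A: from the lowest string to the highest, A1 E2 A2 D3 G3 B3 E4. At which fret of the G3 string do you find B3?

B3 is 4 semitones above the open G3 (G–G#–A–A#–B), so it sits at fret 4.

4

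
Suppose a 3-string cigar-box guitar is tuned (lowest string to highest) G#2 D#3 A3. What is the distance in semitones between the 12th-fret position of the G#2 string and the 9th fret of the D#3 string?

G#2 at fret 12 → G#3 (MIDI 56); D#3 at fret 9 → C4 (MIDI 60).
56 − 60 = -4, so the two pitches are 4 semitones apart, with C4 the higher.

4 semitones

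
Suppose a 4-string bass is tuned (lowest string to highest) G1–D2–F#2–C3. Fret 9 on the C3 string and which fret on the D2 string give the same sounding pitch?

19

C3 at fret 9 is C3 + 9 semitones = A3.
The open D2 string is 10 semitones below the open C3, so the same pitch on the D2 string lies at fret 9 + 10 = 19.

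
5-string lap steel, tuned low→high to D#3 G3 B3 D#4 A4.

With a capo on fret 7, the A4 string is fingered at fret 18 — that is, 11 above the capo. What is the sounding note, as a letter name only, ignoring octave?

D#

The capo raises the open A4 by 7 semitones to E5; fretting 11 more gives A4 + 7 + 11 = A4 + 18 semitones, landing on D#.
(Also written Eb.)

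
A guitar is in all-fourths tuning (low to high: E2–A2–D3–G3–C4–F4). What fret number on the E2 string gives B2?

B2 is 7 semitones above the open E2 (E–F–F#–G–G#–A–A#–B), so it sits at fret 7.

7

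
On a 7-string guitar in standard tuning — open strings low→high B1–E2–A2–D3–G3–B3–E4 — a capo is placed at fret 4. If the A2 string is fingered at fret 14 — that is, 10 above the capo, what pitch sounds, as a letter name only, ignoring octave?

The capo raises the open A2 by 4 semitones to C#3; fretting 10 more gives A2 + 4 + 10 = A2 + 14 semitones, landing on B.

B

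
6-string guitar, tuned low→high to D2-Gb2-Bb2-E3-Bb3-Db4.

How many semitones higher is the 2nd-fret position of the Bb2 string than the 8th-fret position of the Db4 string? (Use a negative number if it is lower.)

-21 semitones

Bb2 at fret 2 → C3 (MIDI 48); Db4 at fret 8 → A4 (MIDI 69).
48 − 69 = -21, so the two pitches are 21 semitones apart.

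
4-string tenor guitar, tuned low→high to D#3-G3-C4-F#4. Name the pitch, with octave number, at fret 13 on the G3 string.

G#4

G3 is MIDI 55. Adding 13 gives 68, which is G#4.
(Equivalently spelled Ab4.)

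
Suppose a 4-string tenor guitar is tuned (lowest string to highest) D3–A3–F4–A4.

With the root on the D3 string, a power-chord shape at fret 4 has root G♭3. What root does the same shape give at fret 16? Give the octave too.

G♭4

Moving from fret 4 to fret 16 shifts the root by 12 semitones.
G♭3 up 12 semitones is G♭4.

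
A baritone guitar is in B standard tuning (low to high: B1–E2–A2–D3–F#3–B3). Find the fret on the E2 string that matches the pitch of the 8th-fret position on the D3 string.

18

Fret 8 on D3 is MIDI 50 + 8 = 58 (A#3). On the E2 string (open MIDI 40), that pitch is 58 − 40 = fret 18.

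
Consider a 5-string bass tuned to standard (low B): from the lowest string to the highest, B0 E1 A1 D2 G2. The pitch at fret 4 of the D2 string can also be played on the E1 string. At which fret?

Fret 4 on D2 is MIDI 38 + 4 = 42 (F#2). On the E1 string (open MIDI 28), that pitch is 42 − 28 = fret 14.

14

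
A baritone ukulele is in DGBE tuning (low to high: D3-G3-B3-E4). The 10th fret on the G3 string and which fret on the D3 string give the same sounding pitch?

15

G3 at fret 10 is G3 + 10 semitones = F4.
The open D3 string is 5 semitones below the open G3, so the same pitch on the D3 string lies at fret 10 + 5 = 15.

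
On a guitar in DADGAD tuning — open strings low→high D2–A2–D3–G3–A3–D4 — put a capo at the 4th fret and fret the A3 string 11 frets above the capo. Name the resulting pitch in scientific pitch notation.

The capo raises the open A3 by 4 semitones to C♯4; fretting 11 more gives A3 + 4 + 11 = A3 + 15 semitones = C5.

C5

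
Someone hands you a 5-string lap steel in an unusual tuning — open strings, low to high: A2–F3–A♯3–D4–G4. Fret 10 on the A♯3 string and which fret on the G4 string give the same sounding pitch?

A♯3 at fret 10 is A♯3 + 10 semitones = G♯4.
The open G4 string is 9 semitones above the open A♯3, so the same pitch on the G4 string lies at fret 10 − 9 = 1.

1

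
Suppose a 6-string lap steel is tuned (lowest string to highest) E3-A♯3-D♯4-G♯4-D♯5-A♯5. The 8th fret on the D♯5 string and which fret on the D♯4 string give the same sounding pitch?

20

D♯5 at fret 8 is D♯5 + 8 semitones = B5.
The open D♯4 string is 12 semitones below the open D♯5, so the same pitch on the D♯4 string lies at fret 8 + 12 = 20.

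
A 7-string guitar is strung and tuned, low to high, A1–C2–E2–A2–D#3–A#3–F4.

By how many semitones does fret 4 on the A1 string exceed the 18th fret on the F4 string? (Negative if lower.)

-46 semitones

A1 at fret 4 → C#2 (MIDI 37); F4 at fret 18 → B5 (MIDI 83).
37 − 83 = -46, so the two pitches are 46 semitones apart.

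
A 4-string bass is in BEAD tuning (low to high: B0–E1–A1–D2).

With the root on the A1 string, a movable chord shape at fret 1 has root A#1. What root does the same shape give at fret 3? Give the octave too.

C2

Moving from fret 1 to fret 3 shifts the root by 2 semitones.
A#1 up 2 semitones is C2.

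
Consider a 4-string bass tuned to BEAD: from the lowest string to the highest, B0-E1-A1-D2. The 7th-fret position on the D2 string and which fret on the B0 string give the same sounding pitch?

D2 at fret 7 is D2 + 7 semitones = A2.
The open B0 string is 15 semitones below the open D2, so the same pitch on the B0 string lies at fret 7 + 15 = 22.

22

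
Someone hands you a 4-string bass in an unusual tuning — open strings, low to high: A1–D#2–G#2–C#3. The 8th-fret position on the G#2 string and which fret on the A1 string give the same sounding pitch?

19

Fret 8 on G#2 is MIDI 44 + 8 = 52 (E3). On the A1 string (open MIDI 33), that pitch is 52 − 33 = fret 19.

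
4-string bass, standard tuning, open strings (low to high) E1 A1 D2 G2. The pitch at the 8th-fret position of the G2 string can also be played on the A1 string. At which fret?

18

Fret 8 on G2 is MIDI 43 + 8 = 51 (D#3). On the A1 string (open MIDI 33), that pitch is 51 − 33 = fret 18.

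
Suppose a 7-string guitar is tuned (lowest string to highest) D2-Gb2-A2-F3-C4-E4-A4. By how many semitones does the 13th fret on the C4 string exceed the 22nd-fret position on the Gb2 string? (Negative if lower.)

9 semitones

C4 at fret 13 → Db5 (MIDI 73); Gb2 at fret 22 → E4 (MIDI 64).
73 − 64 = 9, so the two pitches are 9 semitones apart.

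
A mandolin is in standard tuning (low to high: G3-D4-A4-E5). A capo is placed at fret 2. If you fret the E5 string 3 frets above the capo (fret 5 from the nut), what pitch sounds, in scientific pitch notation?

A5

The capo raises the open E5 by 2 semitones to F#5; fretting 3 more gives E5 + 2 + 3 = E5 + 5 semitones = A5.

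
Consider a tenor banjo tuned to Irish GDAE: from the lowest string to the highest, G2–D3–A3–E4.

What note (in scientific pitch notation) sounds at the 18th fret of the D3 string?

D3 is MIDI 50. Adding 18 gives 68, which is G#4.

G#4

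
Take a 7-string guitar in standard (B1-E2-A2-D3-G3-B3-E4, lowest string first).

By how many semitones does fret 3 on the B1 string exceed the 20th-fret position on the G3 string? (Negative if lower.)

-37 semitones

B1 at fret 3 → D2 (MIDI 38); G3 at fret 20 → D#5 (MIDI 75).
38 − 75 = -37, so the two pitches are 37 semitones apart.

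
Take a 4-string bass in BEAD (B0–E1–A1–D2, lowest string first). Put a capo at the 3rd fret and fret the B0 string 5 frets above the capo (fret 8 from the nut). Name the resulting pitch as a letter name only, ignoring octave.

G

The capo raises the open B0 by 3 semitones to D1; fretting 5 more gives B0 + 3 + 5 = B0 + 8 semitones, landing on G.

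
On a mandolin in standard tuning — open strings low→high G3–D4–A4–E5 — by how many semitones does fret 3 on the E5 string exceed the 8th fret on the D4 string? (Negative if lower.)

E5 at fret 3 → G5 (MIDI 79); D4 at fret 8 → A♯4 (MIDI 70).
79 − 70 = 9, so the two pitches are 9 semitones apart.

9 semitones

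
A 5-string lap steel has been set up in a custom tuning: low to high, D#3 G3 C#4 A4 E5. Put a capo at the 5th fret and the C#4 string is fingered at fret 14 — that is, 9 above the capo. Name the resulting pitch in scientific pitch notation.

The capo raises the open C#4 by 5 semitones to F#4; fretting 9 more gives C#4 + 5 + 9 = C#4 + 14 semitones = D#5.
(Also written Eb.)

D#5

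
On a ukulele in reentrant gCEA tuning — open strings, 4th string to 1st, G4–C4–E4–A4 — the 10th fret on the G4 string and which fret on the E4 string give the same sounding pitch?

13

G4 at fret 10 is G4 + 10 semitones = F5.
The open E4 string is 3 semitones below the open G4, so the same pitch on the E4 string lies at fret 10 + 3 = 13.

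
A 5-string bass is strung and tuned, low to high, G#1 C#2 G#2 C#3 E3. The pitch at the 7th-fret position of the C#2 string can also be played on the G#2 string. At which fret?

0

C#2 at fret 7 is C#2 + 7 semitones = G#2.
The open G#2 string is 7 semitones above the open C#2, so the same pitch on the G#2 string lies at fret 7 − 7 = 0.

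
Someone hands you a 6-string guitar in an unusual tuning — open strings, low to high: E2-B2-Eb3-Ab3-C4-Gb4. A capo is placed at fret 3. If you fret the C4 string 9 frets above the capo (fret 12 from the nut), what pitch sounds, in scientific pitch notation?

C5

The capo raises the open C4 by 3 semitones to Eb4; fretting 9 more gives C4 + 3 + 9 = C4 + 12 semitones = C5.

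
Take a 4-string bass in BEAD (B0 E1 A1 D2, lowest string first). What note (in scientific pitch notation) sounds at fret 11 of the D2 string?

C♯3

Each fret is one semitone, so D2 + 11 = C♯3.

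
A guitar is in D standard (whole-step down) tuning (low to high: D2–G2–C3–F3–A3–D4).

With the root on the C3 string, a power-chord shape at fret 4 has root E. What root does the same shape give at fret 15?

D#

Moving from fret 4 to fret 15 shifts the root by 11 semitones.
E up 11 semitones is D#.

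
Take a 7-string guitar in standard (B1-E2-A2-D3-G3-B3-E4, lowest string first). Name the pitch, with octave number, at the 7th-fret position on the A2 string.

E3

Each fret is one semitone, so A2 + 7 = E3.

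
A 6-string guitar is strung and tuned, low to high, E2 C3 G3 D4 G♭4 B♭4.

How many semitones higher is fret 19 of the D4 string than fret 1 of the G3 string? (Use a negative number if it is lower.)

D4 at fret 19 → A5 (MIDI 81); G3 at fret 1 → A♭3 (MIDI 56).
81 − 56 = 25, so the two pitches are 25 semitones apart.

25 semitones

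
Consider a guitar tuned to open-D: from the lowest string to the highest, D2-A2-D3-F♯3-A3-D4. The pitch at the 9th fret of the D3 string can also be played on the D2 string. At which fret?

D3 at fret 9 is D3 + 9 semitones = B3.
The open D2 string is 12 semitones below the open D3, so the same pitch on the D2 string lies at fret 9 + 12 = 21.

21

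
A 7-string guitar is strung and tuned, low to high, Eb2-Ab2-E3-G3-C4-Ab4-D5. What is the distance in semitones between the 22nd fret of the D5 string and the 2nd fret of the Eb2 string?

55 semitones

D5 at fret 22 → C7 (MIDI 96); Eb2 at fret 2 → F2 (MIDI 41).
96 − 41 = 55, so the two pitches are 55 semitones apart, with C7 the higher.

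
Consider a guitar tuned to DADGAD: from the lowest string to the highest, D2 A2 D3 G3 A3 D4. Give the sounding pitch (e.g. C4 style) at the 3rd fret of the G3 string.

Each fret is one semitone, so G3 + 3 = A#3.

A#3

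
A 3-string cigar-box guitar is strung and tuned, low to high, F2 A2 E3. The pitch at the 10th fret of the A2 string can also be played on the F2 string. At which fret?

Fret 10 on A2 is MIDI 45 + 10 = 55 (G3). On the F2 string (open MIDI 41), that pitch is 55 − 41 = fret 14.

14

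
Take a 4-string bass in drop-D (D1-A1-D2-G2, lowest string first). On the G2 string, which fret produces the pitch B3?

B3 is 16 semitones above the open G2 (G–G#–A–A#–…–A–A#–B), so it sits at fret 16.

16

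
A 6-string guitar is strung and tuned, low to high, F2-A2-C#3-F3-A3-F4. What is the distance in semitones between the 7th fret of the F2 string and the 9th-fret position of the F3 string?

14 semitones

F2 at fret 7 → C3 (MIDI 48); F3 at fret 9 → D4 (MIDI 62).
48 − 62 = -14, so the two pitches are 14 semitones apart, with D4 the higher.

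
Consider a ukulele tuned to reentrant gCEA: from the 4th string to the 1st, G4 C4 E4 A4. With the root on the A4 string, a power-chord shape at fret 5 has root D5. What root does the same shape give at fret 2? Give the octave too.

Moving from fret 5 to fret 2 shifts the root by -3 semitones.
D5 down 3 semitones is B4.

B4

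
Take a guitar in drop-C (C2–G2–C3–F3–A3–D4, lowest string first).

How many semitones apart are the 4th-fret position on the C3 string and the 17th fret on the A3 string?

C3 at fret 4 → E3 (MIDI 52); A3 at fret 17 → D5 (MIDI 74).
52 − 74 = -22, so the two pitches are 22 semitones apart, with D5 the higher.

22 semitones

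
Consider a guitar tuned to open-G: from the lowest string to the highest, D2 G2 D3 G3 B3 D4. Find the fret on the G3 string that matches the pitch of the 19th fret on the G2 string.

Fret 19 on G2 is MIDI 43 + 19 = 62 (D4). On the G3 string (open MIDI 55), that pitch is 62 − 55 = fret 7.

7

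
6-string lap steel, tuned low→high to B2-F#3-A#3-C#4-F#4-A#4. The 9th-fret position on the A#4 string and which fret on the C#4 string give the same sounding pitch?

A#4 at fret 9 is A#4 + 9 semitones = G5.
The open C#4 string is 9 semitones below the open A#4, so the same pitch on the C#4 string lies at fret 9 + 9 = 18.

18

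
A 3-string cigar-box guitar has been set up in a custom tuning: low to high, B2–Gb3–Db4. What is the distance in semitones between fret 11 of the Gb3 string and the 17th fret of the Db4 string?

13 semitones

Gb3 at fret 11 → F4 (MIDI 65); Db4 at fret 17 → Gb5 (MIDI 78).
65 − 78 = -13, so the two pitches are 13 semitones apart, with Gb5 the higher.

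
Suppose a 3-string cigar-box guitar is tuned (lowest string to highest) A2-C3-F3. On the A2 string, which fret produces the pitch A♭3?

A♭3 is 11 semitones above the open A2 (A–Bb–B–C–…–Gb–G–Ab), so it sits at fret 11.

11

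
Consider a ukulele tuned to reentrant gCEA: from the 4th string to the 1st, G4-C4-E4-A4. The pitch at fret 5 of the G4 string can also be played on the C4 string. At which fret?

G4 at fret 5 is G4 + 5 semitones = C5.
The open C4 string is 7 semitones below the open G4, so the same pitch on the C4 string lies at fret 5 + 7 = 12.

12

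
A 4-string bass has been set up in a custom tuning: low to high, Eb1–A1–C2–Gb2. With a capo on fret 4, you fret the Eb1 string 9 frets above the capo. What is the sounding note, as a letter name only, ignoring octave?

E

The capo raises the open Eb1 by 4 semitones to G1; fretting 9 more gives Eb1 + 4 + 9 = Eb1 + 13 semitones, landing on E.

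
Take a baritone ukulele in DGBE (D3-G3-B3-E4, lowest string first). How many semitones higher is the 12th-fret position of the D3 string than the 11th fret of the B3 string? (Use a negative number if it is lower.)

-8 semitones

D3 at fret 12 → D4 (MIDI 62); B3 at fret 11 → A#4 (MIDI 70).
62 − 70 = -8, so the two pitches are 8 semitones apart.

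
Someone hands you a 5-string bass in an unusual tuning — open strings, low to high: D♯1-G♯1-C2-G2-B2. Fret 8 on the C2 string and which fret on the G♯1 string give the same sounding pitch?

12

Fret 8 on C2 is MIDI 36 + 8 = 44 (G♯2). On the G♯1 string (open MIDI 32), that pitch is 44 − 32 = fret 12.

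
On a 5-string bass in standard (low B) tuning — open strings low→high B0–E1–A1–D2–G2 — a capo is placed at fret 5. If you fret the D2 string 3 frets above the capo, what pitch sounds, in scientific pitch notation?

The capo raises the open D2 by 5 semitones to G2; fretting 3 more gives D2 + 5 + 3 = D2 + 8 semitones = A♯2.
(Also written B♭.)

A♯2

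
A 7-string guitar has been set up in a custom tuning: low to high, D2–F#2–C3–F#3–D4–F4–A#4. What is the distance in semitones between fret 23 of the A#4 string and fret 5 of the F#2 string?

A#4 at fret 23 → A6 (MIDI 93); F#2 at fret 5 → B2 (MIDI 47).
93 − 47 = 46, so the two pitches are 46 semitones apart, with A6 the higher.

46 semitones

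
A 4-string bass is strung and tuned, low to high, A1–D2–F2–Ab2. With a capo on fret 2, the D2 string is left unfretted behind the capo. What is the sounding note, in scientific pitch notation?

E2

The capo raises the open D2 by 2 semitones to E2; fretting 0 more gives D2 + 2 + 0 = D2 + 2 semitones = E2.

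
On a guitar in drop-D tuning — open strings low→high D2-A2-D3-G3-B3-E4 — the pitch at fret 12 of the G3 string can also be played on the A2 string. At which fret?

22

Fret 12 on G3 is MIDI 55 + 12 = 67 (G4). On the A2 string (open MIDI 45), that pitch is 67 − 45 = fret 22.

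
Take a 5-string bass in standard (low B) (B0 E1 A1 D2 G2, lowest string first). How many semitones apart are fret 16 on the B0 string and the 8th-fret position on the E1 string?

B0 at fret 16 → D#2 (MIDI 39); E1 at fret 8 → C2 (MIDI 36).
39 − 36 = 3, so the two pitches are 3 semitones apart, with D#2 the higher.

3 semitones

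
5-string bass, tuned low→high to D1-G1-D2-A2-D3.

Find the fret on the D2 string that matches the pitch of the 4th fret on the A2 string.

11

A2 at fret 4 is A2 + 4 semitones = C♯3.
The open D2 string is 7 semitones below the open A2, so the same pitch on the D2 string lies at fret 4 + 7 = 11.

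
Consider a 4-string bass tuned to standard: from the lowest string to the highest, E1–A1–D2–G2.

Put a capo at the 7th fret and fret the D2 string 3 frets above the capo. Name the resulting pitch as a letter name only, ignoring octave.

C

The capo raises the open D2 by 7 semitones to A2; fretting 3 more gives D2 + 7 + 3 = D2 + 10 semitones, landing on C.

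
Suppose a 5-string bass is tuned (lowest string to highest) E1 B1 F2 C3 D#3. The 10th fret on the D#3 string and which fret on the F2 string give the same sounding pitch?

D#3 at fret 10 is D#3 + 10 semitones = C#4.
The open F2 string is 10 semitones below the open D#3, so the same pitch on the F2 string lies at fret 10 + 10 = 20.

20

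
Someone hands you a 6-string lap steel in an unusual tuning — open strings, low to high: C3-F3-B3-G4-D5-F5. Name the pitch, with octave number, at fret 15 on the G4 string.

Bb5

G4 is MIDI 67. Adding 15 gives 82, which is Bb5.
(Equivalently spelled A#5.)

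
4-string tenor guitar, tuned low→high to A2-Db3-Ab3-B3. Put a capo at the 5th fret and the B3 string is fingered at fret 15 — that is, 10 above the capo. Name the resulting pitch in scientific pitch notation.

The capo raises the open B3 by 5 semitones to E4; fretting 10 more gives B3 + 5 + 10 = B3 + 15 semitones = D5.

D5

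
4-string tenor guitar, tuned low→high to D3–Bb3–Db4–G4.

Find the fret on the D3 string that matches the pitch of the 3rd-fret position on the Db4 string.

Db4 at fret 3 is Db4 + 3 semitones = E4.
The open D3 string is 11 semitones below the open Db4, so the same pitch on the D3 string lies at fret 3 + 11 = 14.

14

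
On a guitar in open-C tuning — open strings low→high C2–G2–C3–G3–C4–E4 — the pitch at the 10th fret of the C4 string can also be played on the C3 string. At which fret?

22

Fret 10 on C4 is MIDI 60 + 10 = 70 (A#4). On the C3 string (open MIDI 48), that pitch is 70 − 48 = fret 22.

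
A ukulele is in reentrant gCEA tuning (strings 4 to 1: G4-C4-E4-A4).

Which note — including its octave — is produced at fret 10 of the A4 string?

G5

A4 is MIDI 69. Adding 10 gives 79, which is G5.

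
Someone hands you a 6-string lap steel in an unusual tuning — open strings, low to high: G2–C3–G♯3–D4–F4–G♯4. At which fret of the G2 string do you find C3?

C3 is 5 semitones above the open G2 (G–G#–A–A#–B–C), so it sits at fret 5.

5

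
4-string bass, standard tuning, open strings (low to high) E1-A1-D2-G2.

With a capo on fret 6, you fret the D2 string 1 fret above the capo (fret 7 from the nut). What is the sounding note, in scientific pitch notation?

A2

The capo raises the open D2 by 6 semitones to G♯2; fretting 1 more gives D2 + 6 + 1 = D2 + 7 semitones = A2.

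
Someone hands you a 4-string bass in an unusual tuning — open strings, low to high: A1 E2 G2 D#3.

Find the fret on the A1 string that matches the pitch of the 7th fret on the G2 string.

G2 at fret 7 is G2 + 7 semitones = D3.
The open A1 string is 10 semitones below the open G2, so the same pitch on the A1 string lies at fret 7 + 10 = 17.

17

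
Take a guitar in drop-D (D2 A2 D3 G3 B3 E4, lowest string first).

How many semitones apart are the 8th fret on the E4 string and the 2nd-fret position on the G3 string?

15 semitones

E4 at fret 8 → C5 (MIDI 72); G3 at fret 2 → A3 (MIDI 57).
72 − 57 = 15, so the two pitches are 15 semitones apart, with C5 the higher.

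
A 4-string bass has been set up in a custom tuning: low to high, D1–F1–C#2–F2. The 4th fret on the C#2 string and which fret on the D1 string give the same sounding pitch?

Fret 4 on C#2 is MIDI 37 + 4 = 41 (F2). On the D1 string (open MIDI 26), that pitch is 41 − 26 = fret 15.

15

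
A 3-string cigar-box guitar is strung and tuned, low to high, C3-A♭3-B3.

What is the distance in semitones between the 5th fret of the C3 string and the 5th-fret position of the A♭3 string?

8 semitones

C3 at fret 5 → F3 (MIDI 53); A♭3 at fret 5 → D♭4 (MIDI 61).
53 − 61 = -8, so the two pitches are 8 semitones apart, with D♭4 the higher.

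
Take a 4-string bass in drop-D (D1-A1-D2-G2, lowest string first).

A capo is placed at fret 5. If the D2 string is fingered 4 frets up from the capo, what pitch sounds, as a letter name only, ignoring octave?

The capo raises the open D2 by 5 semitones to G2; fretting 4 more gives D2 + 5 + 4 = D2 + 9 semitones, landing on B.

B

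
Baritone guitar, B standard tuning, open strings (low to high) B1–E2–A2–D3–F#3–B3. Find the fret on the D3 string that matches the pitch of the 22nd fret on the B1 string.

7

Fret 22 on B1 is MIDI 35 + 22 = 57 (A3). On the D3 string (open MIDI 50), that pitch is 57 − 50 = fret 7.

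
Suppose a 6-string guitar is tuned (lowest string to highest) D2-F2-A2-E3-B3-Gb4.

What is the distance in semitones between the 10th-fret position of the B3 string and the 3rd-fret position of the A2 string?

B3 at fret 10 → A4 (MIDI 69); A2 at fret 3 → C3 (MIDI 48).
69 − 48 = 21, so the two pitches are 21 semitones apart, with A4 the higher.

21 semitones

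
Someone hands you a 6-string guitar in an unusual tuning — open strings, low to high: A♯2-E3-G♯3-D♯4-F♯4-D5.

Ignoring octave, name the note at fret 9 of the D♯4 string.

Each fret is one semitone, so D♯4 + 9 = C.

C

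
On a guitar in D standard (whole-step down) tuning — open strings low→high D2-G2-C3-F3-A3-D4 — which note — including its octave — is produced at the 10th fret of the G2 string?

F3

G2 is MIDI 43. Adding 10 gives 53, which is F3.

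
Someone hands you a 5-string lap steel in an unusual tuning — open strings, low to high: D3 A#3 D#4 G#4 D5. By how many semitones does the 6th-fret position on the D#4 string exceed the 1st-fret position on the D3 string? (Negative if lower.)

D#4 at fret 6 → A4 (MIDI 69); D3 at fret 1 → D#3 (MIDI 51).
69 − 51 = 18, so the two pitches are 18 semitones apart.

18 semitones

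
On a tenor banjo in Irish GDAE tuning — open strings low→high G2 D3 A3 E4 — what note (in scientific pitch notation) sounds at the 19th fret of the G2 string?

D4

G2 is MIDI 43. Adding 19 gives 62, which is D4.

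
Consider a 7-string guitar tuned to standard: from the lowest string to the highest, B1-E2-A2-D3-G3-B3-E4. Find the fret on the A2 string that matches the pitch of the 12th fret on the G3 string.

22

Fret 12 on G3 is MIDI 55 + 12 = 67 (G4). On the A2 string (open MIDI 45), that pitch is 67 − 45 = fret 22.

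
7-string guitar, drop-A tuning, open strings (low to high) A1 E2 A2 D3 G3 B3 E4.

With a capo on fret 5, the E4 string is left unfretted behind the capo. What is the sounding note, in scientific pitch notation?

The capo raises the open E4 by 5 semitones to A4; fretting 0 more gives E4 + 5 + 0 = E4 + 5 semitones = A4.

A4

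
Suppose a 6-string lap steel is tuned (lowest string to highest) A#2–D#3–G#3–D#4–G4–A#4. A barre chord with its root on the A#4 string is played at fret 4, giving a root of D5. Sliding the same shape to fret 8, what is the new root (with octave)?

F#5

Moving from fret 4 to fret 8 shifts the root by 4 semitones.
D5 up 4 semitones is F#5.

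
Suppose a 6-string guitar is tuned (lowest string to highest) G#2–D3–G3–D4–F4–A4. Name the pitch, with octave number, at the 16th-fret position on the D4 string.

D4 is MIDI 62. Adding 16 gives 78, which is F#5.
(Equivalently spelled Gb5.)

F#5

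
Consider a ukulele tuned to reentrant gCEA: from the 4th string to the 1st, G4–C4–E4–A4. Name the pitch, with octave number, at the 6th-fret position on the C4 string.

Each fret is one semitone, so C4 + 6 = F#4.

F#4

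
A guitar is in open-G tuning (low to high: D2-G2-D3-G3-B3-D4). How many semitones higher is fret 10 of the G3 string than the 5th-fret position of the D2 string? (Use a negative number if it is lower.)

G3 at fret 10 → F4 (MIDI 65); D2 at fret 5 → G2 (MIDI 43).
65 − 43 = 22, so the two pitches are 22 semitones apart.

22 semitones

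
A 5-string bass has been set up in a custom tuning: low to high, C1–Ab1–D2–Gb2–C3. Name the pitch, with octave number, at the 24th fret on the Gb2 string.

Gb2 is MIDI 42. Adding 24 gives 66, which is Gb4.

Gb4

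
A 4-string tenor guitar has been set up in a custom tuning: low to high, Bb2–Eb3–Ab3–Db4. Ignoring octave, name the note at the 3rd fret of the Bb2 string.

The open Bb2 string plus 3 semitones: Bb–B–C–Db.
(Equivalently spelled C#.)

Db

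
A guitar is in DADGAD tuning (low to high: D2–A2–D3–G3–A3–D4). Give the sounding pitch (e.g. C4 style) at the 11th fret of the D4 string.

C#5

Each fret is one semitone, so D4 + 11 = C#5.
(Equivalently spelled Db5.)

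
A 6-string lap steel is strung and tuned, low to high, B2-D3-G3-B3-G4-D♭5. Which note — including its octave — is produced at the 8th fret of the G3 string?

E♭4

Each fret is one semitone, so G3 + 8 = E♭4.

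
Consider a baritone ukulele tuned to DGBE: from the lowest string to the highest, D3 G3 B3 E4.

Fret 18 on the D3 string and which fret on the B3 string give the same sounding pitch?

D3 at fret 18 is D3 + 18 semitones = G#4.
The open B3 string is 9 semitones above the open D3, so the same pitch on the B3 string lies at fret 18 − 9 = 9.

9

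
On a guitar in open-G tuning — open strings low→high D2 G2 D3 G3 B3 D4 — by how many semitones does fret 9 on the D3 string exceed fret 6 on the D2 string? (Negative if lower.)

15 semitones

D3 at fret 9 → B3 (MIDI 59); D2 at fret 6 → G#2 (MIDI 44).
59 − 44 = 15, so the two pitches are 15 semitones apart.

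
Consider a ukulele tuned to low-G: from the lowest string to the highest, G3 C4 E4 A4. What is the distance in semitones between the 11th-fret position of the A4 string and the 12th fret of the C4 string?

8 semitones

A4 at fret 11 → G#5 (MIDI 80); C4 at fret 12 → C5 (MIDI 72).
80 − 72 = 8, so the two pitches are 8 semitones apart, with G#5 the higher.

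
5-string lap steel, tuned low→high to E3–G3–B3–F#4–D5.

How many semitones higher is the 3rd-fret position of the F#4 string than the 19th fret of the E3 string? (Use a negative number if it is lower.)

F#4 at fret 3 → A4 (MIDI 69); E3 at fret 19 → B4 (MIDI 71).
69 − 71 = -2, so the two pitches are 2 semitones apart.

-2 semitones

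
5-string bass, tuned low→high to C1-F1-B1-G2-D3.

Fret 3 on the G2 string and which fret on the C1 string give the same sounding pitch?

Fret 3 on G2 is MIDI 43 + 3 = 46 (A♯2). On the C1 string (open MIDI 24), that pitch is 46 − 24 = fret 22.

22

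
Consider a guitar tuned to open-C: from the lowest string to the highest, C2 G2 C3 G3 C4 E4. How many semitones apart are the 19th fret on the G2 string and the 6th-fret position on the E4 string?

G2 at fret 19 → D4 (MIDI 62); E4 at fret 6 → A#4 (MIDI 70).
62 − 70 = -8, so the two pitches are 8 semitones apart, with A#4 the higher.

8 semitones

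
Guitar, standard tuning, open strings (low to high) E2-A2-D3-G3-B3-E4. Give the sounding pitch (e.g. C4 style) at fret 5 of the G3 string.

Each fret is one semitone, so G3 + 5 = C4.

C4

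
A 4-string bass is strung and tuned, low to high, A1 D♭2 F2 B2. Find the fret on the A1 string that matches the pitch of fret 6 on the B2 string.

B2 at fret 6 is B2 + 6 semitones = F3.
The open A1 string is 14 semitones below the open B2, so the same pitch on the A1 string lies at fret 6 + 14 = 20.

20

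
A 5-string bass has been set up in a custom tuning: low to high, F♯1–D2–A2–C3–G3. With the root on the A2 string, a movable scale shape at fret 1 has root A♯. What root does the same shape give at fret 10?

G

Moving from fret 1 to fret 10 shifts the root by 9 semitones.
A♯ up 9 semitones is G.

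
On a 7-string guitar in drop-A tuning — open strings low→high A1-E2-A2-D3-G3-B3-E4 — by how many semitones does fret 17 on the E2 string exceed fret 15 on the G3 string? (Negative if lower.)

-13 semitones

E2 at fret 17 → A3 (MIDI 57); G3 at fret 15 → A#4 (MIDI 70).
57 − 70 = -13, so the two pitches are 13 semitones apart.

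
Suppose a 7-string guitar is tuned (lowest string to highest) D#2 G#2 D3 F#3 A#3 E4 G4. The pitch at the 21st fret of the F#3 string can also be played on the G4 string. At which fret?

8

Fret 21 on F#3 is MIDI 54 + 21 = 75 (D#5). On the G4 string (open MIDI 67), that pitch is 75 − 67 = fret 8.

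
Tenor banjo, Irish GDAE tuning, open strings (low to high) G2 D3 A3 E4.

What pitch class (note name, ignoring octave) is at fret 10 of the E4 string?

D

The open E4 string plus 10 semitones: E–F–F#–G–…–C–C#–D.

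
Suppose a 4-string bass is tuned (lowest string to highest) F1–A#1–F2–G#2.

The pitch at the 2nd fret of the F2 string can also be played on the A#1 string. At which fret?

9

Fret 2 on F2 is MIDI 41 + 2 = 43 (G2). On the A#1 string (open MIDI 34), that pitch is 43 − 34 = fret 9.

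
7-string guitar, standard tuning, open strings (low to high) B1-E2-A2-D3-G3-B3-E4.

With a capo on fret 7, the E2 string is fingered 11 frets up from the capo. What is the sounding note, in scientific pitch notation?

The capo raises the open E2 by 7 semitones to B2; fretting 11 more gives E2 + 7 + 11 = E2 + 18 semitones = A#3.
(Also written Bb.)

A#3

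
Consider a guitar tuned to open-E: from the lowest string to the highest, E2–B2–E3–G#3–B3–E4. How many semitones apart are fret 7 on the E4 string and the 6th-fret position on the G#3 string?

E4 at fret 7 → B4 (MIDI 71); G#3 at fret 6 → D4 (MIDI 62).
71 − 62 = 9, so the two pitches are 9 semitones apart, with B4 the higher.

9 semitones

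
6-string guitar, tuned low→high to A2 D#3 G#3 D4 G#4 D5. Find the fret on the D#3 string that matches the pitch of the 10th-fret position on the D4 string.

21

Fret 10 on D4 is MIDI 62 + 10 = 72 (C5). On the D#3 string (open MIDI 51), that pitch is 72 − 51 = fret 21.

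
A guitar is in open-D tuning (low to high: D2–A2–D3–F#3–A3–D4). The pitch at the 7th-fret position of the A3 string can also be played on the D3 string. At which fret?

A3 at fret 7 is A3 + 7 semitones = E4.
The open D3 string is 7 semitones below the open A3, so the same pitch on the D3 string lies at fret 7 + 7 = 14.

14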